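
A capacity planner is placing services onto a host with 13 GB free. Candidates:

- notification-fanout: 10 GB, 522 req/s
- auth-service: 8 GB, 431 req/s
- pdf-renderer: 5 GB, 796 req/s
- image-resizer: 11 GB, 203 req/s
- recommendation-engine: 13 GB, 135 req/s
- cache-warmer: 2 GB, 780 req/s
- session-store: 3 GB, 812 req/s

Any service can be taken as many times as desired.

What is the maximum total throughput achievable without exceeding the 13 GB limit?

4712

The ratio heuristic lands on 6×cache-warmer (4680) but leaves 1 GB idle.
Replace cache-warmer with session-store: the trade gains 32 net, giving 4712 at 13 GB.
Every other selection either busts 13 GB or fails to beat 4712.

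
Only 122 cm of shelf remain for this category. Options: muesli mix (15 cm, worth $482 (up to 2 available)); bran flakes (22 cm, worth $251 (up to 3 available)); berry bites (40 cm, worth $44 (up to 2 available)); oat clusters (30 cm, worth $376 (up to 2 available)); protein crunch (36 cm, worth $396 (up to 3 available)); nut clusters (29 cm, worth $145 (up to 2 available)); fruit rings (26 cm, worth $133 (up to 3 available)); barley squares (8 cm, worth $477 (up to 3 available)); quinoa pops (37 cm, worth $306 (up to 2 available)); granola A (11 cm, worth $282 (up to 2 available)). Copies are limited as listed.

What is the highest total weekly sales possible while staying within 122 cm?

3461

A density-first pass picks 2×muesli mix + oat clusters + 3×barley squares + 2×granola A — 3335 at 106 cm.
Dropping oat clusters frees 30 cm; slotting in 2×bran flakes (44 cm) lifts the total to 3461 at 120 cm.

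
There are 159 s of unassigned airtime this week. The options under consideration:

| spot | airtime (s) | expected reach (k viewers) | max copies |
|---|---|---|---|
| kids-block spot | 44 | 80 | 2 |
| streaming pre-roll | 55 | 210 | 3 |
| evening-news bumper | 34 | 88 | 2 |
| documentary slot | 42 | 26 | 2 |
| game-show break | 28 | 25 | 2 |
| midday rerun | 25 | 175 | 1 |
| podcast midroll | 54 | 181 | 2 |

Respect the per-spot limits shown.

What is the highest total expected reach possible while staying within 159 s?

595

Density check — midday rerun 7.00, streaming pre-roll 3.82, podcast midroll 3.35, evening-news bumper 2.59 are the best per s.
The ratio ordering already packs tightly: 2×streaming pre-roll + midday rerun, 135 s, 595.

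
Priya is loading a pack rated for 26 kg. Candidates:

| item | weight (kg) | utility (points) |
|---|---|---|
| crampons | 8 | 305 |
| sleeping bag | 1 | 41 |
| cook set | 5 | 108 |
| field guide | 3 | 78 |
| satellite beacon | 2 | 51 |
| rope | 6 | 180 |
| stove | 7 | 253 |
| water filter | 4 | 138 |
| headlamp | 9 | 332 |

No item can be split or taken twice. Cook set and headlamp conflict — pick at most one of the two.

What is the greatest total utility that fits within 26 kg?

941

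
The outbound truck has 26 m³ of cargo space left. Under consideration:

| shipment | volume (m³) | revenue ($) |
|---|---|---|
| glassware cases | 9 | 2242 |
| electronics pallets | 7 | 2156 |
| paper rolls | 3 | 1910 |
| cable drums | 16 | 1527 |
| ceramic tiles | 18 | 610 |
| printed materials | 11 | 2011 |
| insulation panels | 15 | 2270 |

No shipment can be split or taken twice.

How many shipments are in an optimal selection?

3

The maximum revenue within 26 m³ is 6336.
One optimal bundle: electronics pallets + paper rolls + insulation panels (25 m³).
Every optimal selection uses 3 shipments.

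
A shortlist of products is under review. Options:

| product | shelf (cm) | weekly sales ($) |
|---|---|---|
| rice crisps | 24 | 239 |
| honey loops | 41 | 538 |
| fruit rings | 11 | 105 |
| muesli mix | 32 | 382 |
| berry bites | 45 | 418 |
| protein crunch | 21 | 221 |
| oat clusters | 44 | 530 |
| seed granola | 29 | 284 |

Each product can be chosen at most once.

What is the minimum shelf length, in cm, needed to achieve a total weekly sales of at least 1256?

106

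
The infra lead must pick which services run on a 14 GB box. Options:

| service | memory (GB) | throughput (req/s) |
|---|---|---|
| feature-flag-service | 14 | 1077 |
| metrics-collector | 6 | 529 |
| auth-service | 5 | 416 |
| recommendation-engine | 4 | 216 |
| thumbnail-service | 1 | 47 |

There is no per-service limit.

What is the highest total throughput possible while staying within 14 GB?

1152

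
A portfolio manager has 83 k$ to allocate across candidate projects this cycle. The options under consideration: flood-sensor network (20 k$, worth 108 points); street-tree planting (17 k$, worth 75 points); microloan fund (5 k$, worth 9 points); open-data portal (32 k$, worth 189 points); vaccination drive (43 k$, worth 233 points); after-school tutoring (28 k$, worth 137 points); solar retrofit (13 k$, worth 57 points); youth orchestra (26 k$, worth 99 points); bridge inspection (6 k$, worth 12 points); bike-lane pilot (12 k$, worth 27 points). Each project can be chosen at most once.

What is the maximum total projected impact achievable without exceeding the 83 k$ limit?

434

By projected impact per k$: open-data portal 5.91, vaccination drive 5.42, flood-sensor network 5.40, after-school tutoring 4.89 lead.
Flood-sensor network + open-data portal + after-school tutoring uses 80 of the 83 k$ and totals 434.
Every other selection either busts 83 k$ or fails to beat 434.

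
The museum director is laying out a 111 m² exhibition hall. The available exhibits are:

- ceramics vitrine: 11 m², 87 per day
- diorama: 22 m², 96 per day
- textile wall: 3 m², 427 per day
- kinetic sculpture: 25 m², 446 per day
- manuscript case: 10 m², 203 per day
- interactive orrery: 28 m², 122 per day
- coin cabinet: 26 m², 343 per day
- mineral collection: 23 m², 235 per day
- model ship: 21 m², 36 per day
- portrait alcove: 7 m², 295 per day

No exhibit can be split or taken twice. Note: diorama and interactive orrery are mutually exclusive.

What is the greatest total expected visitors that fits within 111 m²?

Density check — textile wall 142.33, portrait alcove 42.14, manuscript case 20.30 are the best per m².
Best packing: ceramics vitrine + textile wall + kinetic sculpture + manuscript case + coin cabinet + mineral collection + portrait alcove — 105 m², 2036 total.

2036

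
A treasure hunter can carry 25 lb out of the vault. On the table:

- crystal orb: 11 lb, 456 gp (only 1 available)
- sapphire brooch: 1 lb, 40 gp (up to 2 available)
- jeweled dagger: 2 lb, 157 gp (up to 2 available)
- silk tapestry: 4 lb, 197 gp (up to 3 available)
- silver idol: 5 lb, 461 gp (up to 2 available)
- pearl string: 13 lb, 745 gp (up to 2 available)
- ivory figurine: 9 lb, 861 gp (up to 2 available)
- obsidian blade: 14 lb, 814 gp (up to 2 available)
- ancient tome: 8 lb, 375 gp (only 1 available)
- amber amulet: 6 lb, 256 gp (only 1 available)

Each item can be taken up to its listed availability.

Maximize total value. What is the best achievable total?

2340

Density check — ivory figurine 95.67, silver idol 92.20, jeweled dagger 78.50 are the best per lb.
The ratio ordering already packs tightly: jeweled dagger + silver idol + 2×ivory figurine, 25 lb, 2340.
Every other selection either busts 25 lb or exceeds an availability limit or fails to beat 2340.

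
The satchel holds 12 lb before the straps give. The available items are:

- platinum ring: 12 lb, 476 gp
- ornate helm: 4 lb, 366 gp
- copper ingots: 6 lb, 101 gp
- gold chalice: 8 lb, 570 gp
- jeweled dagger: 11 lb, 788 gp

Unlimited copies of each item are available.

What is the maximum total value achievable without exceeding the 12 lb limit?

Ranking by ratio (value/lb): ornate helm 91.50, jeweled dagger 71.64, gold chalice 71.25.
Best packing: 3×ornate helm — 12 lb, 1098 total.
No other feasible combination exceeds 1098.

1098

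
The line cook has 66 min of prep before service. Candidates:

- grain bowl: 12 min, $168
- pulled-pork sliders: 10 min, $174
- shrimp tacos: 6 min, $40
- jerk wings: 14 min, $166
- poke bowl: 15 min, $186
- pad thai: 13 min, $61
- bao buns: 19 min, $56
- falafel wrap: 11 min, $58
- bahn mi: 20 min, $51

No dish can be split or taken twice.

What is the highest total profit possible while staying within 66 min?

755

Filling by ratio: grain bowl + pulled-pork sliders + shrimp tacos + jerk wings + poke bowl for 734, with 9 min left unused.
The 6 min tied up in shrimp tacos is better spent on pad thai — total rises to 755 (64 min).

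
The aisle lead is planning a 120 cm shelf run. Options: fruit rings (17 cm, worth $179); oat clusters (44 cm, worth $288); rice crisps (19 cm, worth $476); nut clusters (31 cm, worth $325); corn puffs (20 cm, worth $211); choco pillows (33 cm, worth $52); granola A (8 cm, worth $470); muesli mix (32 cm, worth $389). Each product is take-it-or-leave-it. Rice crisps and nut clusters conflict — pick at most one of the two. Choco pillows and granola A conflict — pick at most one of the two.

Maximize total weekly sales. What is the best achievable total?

Ranking by ratio (weekly sales/cm): granola A 58.75, rice crisps 25.05, muesli mix 12.16.
Taking the top-ratio products first gives fruit rings + rice crisps + corn puffs + granola A + muesli mix for 1725 (96 cm).
Dropping corn puffs frees 20 cm; slotting in oat clusters (44 cm) lifts the total to 1802 at 120 cm.

1802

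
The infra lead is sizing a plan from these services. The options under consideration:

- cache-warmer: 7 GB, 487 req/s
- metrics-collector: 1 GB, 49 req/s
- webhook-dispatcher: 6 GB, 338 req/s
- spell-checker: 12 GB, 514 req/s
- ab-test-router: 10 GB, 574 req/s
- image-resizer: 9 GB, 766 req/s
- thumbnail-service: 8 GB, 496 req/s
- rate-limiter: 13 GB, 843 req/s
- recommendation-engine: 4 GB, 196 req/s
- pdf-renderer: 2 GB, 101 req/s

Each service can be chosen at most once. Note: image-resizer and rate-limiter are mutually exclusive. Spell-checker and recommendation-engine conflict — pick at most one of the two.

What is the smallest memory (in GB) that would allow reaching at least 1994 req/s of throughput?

29

Need the lightest bundle worth ≥ 1994.
cache-warmer + metrics-collector + image-resizer + thumbnail-service + recommendation-engine: 1994 throughput at 29 GB.
No combination under 29 GB hits 1994.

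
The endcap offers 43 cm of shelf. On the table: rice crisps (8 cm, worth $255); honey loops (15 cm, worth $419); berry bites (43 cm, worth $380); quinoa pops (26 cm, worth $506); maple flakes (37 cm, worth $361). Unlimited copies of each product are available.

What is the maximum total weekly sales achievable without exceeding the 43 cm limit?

1275

Density check — rice crisps 31.88, honey loops 27.93, quinoa pops 19.46 are the best per cm.
Best packing: 5×rice crisps — 40 cm, 1275 total.
That's the maximum — no swap from here does better than 1275.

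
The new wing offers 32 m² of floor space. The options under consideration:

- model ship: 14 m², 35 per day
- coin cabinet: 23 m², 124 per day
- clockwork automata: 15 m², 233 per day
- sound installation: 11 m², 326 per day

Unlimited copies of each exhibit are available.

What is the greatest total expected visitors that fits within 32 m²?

Ranking by ratio (expected visitors/m²): sound installation 29.64, clockwork automata 15.53, coin cabinet 5.39, model ship 2.50.
Taking 2×sound installation: 22 m² used, 652 in expected visitors.
No other feasible combination exceeds 652.

652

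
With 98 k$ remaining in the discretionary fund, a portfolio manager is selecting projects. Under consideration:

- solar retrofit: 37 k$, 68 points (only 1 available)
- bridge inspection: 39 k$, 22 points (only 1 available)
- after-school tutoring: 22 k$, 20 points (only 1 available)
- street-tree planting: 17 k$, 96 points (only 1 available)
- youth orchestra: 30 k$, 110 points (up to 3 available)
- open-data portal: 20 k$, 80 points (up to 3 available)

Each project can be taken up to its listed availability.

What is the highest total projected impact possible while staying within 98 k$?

By projected impact per k$: street-tree planting 5.65, open-data portal 4.00, youth orchestra 3.67 lead.
The ratio heuristic lands on street-tree planting + 3×open-data portal (336) but leaves 21 k$ idle.
Replace 2×open-data portal with 2×youth orchestra: the trade gains 60 net, giving 396 at 97 k$.
The spare 1 k$ is too small for any remaining project, and no exchange beats 396.

396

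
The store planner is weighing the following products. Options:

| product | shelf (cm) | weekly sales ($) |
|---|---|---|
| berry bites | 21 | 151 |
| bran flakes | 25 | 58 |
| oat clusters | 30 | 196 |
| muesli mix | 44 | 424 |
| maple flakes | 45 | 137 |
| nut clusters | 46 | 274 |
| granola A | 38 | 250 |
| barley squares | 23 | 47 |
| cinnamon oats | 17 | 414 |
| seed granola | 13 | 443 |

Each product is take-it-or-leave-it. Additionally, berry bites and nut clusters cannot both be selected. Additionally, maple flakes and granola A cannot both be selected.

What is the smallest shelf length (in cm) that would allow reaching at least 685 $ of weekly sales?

30

Minimise cm subject to total weekly sales ≥ 685.
cinnamon oats + seed granola: 857 weekly sales at 30 cm.
Below 30 cm the best achievable stays under 685.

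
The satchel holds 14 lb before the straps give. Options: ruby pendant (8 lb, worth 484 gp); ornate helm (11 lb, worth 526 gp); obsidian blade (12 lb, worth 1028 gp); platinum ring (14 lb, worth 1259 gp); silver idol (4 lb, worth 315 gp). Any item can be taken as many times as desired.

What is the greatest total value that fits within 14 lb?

1259

Ranking by ratio (value/lb): platinum ring 89.93, obsidian blade 85.67, silver idol 78.75, ruby pendant 60.50.
Best packing: platinum ring — 14 lb, 1259 total.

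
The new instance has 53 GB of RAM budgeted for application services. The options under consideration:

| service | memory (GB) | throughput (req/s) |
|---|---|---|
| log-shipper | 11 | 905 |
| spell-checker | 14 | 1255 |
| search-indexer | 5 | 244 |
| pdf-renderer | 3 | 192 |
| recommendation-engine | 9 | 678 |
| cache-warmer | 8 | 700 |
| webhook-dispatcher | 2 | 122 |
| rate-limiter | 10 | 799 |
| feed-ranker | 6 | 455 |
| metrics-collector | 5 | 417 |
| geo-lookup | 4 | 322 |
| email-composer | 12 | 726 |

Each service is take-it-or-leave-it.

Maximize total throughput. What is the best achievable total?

Greedy by ratio would take log-shipper + spell-checker + cache-warmer + rate-limiter + metrics-collector + geo-lookup: 52 GB used, total 4398.
Dropping metrics-collector frees 5 GB; slotting in feed-ranker (6 GB) lifts the total to 4436 at 53 GB.
The closest alternative, log-shipper + spell-checker + recommendation-engine + cache-warmer + feed-ranker + metrics-collector, reaches only 4410.

4436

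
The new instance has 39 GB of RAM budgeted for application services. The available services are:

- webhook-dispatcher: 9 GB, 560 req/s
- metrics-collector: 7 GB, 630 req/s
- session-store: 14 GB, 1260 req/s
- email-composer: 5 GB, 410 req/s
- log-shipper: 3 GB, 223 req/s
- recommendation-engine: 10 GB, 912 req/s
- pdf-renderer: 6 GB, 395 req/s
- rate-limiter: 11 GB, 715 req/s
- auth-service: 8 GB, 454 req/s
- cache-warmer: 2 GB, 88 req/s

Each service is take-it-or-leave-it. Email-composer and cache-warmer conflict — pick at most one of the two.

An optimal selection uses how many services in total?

The maximum throughput within 39 GB is 3435.
For example metrics-collector + session-store + email-composer + log-shipper + recommendation-engine achieves it, using 39 GB.
Every optimal selection uses 5 services.

5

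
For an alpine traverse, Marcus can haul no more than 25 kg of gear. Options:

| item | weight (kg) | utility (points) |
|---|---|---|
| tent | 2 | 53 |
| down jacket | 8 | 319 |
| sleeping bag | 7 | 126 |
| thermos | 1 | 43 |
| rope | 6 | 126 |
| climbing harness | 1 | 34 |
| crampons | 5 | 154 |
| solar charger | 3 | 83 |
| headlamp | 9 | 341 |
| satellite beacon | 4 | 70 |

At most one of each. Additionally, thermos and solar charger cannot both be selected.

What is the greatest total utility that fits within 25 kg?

910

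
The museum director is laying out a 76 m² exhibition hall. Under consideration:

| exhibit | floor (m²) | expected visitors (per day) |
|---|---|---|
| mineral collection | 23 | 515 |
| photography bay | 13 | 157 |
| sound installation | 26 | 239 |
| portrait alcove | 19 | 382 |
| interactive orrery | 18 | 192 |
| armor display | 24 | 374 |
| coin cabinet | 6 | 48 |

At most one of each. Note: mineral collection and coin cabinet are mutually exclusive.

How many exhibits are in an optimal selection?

Best achievable expected visitors is 1271.
For example mineral collection + portrait alcove + armor display achieves it, using 66 m².
Any selection reaching 1271 contains exactly 3 exhibits.

3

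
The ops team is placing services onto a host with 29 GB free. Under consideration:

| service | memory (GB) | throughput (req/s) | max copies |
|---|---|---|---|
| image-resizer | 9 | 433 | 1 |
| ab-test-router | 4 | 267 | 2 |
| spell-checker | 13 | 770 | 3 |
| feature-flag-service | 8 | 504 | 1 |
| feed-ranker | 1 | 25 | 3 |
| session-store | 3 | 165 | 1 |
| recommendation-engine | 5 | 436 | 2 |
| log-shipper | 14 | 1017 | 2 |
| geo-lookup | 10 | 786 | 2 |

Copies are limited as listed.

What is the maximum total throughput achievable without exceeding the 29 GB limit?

2275

Taking the top-ratio services first gives 2×ab-test-router + feed-ranker + 2×recommendation-engine + geo-lookup for 2217 (29 GB).
The 10 GB tied up in ab-test-router and feed-ranker and recommendation-engine is better spent on geo-lookup — total rises to 2275 (29 GB).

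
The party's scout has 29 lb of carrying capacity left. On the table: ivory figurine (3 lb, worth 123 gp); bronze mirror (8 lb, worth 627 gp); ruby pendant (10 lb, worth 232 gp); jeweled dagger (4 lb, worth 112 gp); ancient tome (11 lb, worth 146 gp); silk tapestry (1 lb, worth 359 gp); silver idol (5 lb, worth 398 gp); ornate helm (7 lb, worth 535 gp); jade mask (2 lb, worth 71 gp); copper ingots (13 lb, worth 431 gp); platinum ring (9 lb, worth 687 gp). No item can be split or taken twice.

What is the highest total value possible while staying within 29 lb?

2331

Taking the top-ratio items first gives ivory figurine + bronze mirror + silk tapestry + silver idol + ornate helm + jade mask for 2113 (26 lb).
The 7 lb tied up in silver idol and jade mask is better spent on platinum ring — total rises to 2331 (28 lb).
Next best is bronze mirror + jeweled dagger + silk tapestry + ornate helm + platinum ring at 2320 (29 lb) — short by 11.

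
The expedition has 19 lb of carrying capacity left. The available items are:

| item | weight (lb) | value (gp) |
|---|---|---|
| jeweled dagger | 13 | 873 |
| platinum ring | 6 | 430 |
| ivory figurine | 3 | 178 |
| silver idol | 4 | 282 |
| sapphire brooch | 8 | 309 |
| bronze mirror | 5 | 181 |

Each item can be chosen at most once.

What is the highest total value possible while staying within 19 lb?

1303

Greedy by ratio would take platinum ring + ivory figurine + silver idol + bronze mirror: 18 lb used, total 1071.
The 12 lb tied up in ivory figurine and silver idol and bronze mirror is better spent on jeweled dagger — total rises to 1303 (19 lb).
That's the maximum — no swap from here does better than 1303.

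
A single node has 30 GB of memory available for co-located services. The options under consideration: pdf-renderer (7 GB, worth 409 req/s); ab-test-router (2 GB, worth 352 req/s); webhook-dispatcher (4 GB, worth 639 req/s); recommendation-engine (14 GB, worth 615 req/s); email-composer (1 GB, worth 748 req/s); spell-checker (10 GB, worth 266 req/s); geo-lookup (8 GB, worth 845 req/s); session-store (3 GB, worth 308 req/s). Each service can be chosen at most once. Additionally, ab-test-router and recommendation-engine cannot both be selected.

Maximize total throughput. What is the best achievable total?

3301

The ratio ordering already packs tightly: pdf-renderer + ab-test-router + webhook-dispatcher + email-composer + geo-lookup + session-store, 25 GB, 3301.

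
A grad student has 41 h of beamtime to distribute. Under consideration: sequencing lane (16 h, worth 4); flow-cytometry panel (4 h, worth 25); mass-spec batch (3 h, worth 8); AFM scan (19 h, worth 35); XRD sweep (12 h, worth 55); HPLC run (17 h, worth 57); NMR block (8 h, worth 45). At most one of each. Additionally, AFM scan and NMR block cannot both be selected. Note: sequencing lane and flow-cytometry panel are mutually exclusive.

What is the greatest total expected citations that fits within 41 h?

182

Best packing: flow-cytometry panel + XRD sweep + HPLC run + NMR block — 41 h, 182 total.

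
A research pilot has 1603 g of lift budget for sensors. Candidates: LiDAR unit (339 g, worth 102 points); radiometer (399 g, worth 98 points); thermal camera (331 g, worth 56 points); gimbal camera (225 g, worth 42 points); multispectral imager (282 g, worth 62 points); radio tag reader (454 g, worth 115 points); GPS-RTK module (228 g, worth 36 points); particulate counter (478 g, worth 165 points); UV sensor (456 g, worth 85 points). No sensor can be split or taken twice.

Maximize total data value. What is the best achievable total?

444

Best packing: LiDAR unit + multispectral imager + radio tag reader + particulate counter — 1553 g, 444 total.
Next best is LiDAR unit + thermal camera + radio tag reader + particulate counter at 438 (1602 g) — short by 6.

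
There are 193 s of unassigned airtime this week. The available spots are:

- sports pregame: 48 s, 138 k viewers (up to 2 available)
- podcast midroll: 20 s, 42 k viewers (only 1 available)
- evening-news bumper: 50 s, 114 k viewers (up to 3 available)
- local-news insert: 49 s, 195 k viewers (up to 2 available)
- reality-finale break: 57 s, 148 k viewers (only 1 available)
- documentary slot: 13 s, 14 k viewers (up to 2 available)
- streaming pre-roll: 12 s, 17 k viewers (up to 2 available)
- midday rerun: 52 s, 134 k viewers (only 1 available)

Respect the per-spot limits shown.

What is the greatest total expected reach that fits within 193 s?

Taking sports pregame + podcast midroll + 2×local-news insert + 2×streaming pre-roll: 190 s used, 604 in expected reach.
Every other selection either busts 193 s or exceeds an availability limit or fails to beat 604.

604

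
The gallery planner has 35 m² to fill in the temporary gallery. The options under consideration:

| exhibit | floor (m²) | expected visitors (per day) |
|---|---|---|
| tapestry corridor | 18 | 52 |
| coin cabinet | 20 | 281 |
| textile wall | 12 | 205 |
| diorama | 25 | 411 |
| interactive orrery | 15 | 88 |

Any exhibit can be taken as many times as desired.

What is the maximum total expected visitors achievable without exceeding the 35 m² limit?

486

Ranking by ratio (expected visitors/m²): textile wall 17.08, diorama 16.44, coin cabinet 14.05.
Taking the top-ratio exhibits first gives 2×textile wall for 410 (24 m²).
Dropping textile wall frees 12 m²; slotting in coin cabinet (20 m²) lifts the total to 486 at 32 m².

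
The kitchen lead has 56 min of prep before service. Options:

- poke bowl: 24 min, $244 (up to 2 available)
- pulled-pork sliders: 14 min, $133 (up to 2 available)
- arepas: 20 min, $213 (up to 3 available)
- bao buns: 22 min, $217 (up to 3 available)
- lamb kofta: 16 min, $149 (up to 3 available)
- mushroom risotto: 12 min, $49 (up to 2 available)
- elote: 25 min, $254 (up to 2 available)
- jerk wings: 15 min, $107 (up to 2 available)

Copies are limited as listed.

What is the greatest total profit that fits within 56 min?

575

Taking the top-ratio dishes first gives pulled-pork sliders + 2×arepas for 559 (54 min).
Replace pulled-pork sliders with lamb kofta: the trade gains 16 net, giving 575 at 56 min.
No other feasible combination exceeds 575.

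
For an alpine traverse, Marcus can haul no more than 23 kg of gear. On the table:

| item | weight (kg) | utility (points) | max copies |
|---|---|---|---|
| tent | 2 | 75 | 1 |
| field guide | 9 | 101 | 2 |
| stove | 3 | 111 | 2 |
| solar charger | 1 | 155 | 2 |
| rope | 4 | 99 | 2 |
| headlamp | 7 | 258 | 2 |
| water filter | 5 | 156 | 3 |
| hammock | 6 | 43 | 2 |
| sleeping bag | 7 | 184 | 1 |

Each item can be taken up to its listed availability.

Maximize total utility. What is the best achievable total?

1057

Density check — solar charger 155.00, tent 37.50, stove 37.00 are the best per kg.
The ratio heuristic lands on tent + 2×stove + 2×solar charger + headlamp + water filter (1021) but leaves 1 kg idle.
Replace 2×stove with headlamp: the trade gains 36 net, giving 1057 at 23 kg.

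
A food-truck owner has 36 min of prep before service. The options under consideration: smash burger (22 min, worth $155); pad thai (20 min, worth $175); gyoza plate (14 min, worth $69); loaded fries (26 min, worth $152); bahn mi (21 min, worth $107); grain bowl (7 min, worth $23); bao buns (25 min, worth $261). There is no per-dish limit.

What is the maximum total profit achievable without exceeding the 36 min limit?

284

Grain bowl + bao buns uses 32 of the 36 min and totals 284.
Every other selection either busts 36 min or fails to beat 284.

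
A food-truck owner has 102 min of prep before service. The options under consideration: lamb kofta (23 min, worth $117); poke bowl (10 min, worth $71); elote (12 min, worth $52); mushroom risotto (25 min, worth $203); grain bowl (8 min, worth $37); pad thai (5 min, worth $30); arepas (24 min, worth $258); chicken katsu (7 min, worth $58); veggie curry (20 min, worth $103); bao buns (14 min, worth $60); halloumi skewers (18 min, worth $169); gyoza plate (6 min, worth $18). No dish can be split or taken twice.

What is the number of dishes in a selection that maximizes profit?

The maximum profit within 102 min is 841.
One optimal bundle: poke bowl + elote + mushroom risotto + pad thai + arepas + chicken katsu + halloumi skewers (101 min).
Every optimal selection uses 7 dishes.

7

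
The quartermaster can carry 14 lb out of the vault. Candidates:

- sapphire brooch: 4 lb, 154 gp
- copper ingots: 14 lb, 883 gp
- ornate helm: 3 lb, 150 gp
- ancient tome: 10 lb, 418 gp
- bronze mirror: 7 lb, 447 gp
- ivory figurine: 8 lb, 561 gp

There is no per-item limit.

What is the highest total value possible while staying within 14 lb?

Density check — ivory figurine 70.12, bronze mirror 63.86, copper ingots 63.07, ornate helm 50.00 are the best per lb.
Taking the top-ratio items first gives 2×ornate helm + ivory figurine for 861 (14 lb).
Dropping 2×ornate helm and ivory figurine frees 14 lb; slotting in 2×bronze mirror (14 lb) lifts the total to 894 at 14 lb.
Nothing else within 14 lb beats 894.

894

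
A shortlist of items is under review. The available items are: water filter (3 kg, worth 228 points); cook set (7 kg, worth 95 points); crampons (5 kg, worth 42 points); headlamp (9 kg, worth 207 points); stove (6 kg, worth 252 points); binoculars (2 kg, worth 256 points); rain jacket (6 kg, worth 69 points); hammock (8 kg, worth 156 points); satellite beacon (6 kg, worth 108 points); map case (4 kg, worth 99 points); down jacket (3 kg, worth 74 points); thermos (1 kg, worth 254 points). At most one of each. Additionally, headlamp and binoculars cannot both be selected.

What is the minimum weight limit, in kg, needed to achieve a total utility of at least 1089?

16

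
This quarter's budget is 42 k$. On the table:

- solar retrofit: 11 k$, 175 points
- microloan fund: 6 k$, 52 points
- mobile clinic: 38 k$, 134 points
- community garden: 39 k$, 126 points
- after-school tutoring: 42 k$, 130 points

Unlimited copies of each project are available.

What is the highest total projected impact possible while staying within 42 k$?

Taking 3×solar retrofit + microloan fund: 39 k$ used, 577 in projected impact.
That's the maximum — no swap from here does better than 577.

577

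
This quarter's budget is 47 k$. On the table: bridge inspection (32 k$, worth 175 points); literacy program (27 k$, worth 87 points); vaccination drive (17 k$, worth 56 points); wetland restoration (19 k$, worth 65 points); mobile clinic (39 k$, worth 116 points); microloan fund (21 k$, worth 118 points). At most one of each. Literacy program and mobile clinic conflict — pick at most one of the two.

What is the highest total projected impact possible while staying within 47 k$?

183

Wetland restoration + microloan fund uses 40 of the 47 k$ and totals 183.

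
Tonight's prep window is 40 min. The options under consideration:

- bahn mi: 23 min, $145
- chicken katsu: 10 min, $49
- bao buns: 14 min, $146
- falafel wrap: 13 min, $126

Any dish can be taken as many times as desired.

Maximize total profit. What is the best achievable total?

398

By profit per min: bao buns 10.43, falafel wrap 9.69, bahn mi 6.30, chicken katsu 4.90 lead.
The ratio heuristic lands on chicken katsu + 2×bao buns (341) but leaves 2 min idle.
Replace chicken katsu and bao buns with 2×falafel wrap: the trade gains 57 net, giving 398 at 40 min.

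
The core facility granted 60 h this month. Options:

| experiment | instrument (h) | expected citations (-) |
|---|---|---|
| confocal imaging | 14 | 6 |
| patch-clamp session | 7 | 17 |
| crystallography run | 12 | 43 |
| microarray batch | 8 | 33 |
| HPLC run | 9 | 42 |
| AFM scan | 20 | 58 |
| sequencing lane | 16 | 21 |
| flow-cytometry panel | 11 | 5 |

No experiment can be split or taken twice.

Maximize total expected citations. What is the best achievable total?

193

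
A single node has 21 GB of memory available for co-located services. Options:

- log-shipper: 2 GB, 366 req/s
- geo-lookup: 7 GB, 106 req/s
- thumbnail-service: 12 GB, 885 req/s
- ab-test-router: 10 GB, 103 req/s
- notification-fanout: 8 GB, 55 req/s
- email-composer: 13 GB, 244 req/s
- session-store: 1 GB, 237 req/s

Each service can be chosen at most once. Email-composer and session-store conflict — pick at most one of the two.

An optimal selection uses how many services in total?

3

Optimal total is 1488.
log-shipper + thumbnail-service + session-store hits 1488 at 15 GB.
Every optimal selection uses 3 services.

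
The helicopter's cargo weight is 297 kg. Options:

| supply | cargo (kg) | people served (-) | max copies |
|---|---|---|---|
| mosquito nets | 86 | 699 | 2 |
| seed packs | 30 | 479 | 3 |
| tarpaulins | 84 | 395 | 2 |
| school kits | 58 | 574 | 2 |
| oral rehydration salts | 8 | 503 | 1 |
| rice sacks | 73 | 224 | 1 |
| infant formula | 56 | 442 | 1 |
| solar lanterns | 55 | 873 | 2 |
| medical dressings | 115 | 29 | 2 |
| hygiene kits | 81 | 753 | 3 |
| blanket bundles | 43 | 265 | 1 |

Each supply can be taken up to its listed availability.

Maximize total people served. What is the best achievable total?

Density check — oral rehydration salts 62.88, seed packs 15.97, solar lanterns 15.87, school kits 9.90 are the best per kg.
The ratio heuristic lands on 3×seed packs + school kits + oral rehydration salts + 2×solar lanterns (4260) but leaves 31 kg idle.
Replace school kits with hygiene kits: the trade gains 179 net, giving 4439 at 289 kg.

4439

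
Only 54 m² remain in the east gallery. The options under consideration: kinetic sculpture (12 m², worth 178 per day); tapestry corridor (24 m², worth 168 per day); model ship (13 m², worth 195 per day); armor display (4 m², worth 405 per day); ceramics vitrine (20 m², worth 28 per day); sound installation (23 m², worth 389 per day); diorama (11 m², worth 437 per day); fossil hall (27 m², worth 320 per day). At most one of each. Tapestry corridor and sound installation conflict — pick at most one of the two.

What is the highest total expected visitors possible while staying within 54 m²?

1426

Model ship + armor display + sound installation + diorama uses 51 of the 54 m² and totals 1426.
Next best is kinetic sculpture + armor display + sound installation + diorama at 1409 (50 m²) — short by 17.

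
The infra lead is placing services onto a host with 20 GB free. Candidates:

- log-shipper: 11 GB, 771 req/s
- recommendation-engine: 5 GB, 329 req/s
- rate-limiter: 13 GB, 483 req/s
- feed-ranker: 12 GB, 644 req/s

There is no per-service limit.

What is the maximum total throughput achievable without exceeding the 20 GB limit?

1316

Filling by ratio: log-shipper + recommendation-engine for 1100, with 4 GB left unused.
The 11 GB tied up in log-shipper is better spent on 3×recommendation-engine — total rises to 1316 (20 GB).
Nothing else within 20 GB beats 1316.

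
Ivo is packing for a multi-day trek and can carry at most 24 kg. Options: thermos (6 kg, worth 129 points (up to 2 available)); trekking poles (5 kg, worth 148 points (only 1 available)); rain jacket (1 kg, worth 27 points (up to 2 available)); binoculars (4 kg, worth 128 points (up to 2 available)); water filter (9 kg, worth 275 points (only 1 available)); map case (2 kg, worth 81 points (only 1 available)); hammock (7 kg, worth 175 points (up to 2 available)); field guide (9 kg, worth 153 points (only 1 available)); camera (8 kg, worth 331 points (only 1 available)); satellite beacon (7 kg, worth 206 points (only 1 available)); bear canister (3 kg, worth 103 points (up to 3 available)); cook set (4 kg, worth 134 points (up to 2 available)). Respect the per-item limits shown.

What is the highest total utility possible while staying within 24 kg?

886

Density check — camera 41.38, map case 40.50, bear canister 34.33 are the best per kg.
Greedy by ratio would take rain jacket + map case + camera + 3×bear canister + cook set: 24 kg used, total 882.
Dropping rain jacket and bear canister frees 4 kg; slotting in cook set (4 kg) lifts the total to 886 at 24 kg.
No other feasible combination exceeds 886.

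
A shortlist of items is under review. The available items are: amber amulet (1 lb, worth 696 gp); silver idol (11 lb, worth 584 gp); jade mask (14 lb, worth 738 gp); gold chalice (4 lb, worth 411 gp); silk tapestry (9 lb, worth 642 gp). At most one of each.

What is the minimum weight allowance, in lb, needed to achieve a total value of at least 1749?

14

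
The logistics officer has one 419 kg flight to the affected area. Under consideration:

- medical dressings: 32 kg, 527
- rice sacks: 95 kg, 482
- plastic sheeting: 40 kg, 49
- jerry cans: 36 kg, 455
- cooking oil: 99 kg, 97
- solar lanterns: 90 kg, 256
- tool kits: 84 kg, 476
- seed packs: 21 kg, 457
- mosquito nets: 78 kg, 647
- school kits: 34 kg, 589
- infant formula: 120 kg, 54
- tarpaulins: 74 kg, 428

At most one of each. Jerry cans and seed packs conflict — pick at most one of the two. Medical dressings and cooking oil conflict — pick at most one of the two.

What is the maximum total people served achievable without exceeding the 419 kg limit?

3606

Taking medical dressings + rice sacks + tool kits + seed packs + mosquito nets + school kits + tarpaulins: 418 kg used, 3606 in people served.
An exhaustive check of the 4096 subsets confirms 3606.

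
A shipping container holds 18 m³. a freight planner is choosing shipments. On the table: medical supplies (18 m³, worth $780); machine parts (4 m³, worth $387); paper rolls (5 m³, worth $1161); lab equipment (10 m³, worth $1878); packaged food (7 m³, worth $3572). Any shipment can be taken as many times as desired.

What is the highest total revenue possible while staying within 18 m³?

By revenue per m³: packaged food 510.29, paper rolls 232.20, lab equipment 187.80 lead.
Best packing: machine parts + 2×packaged food — 18 m³, 7531 total.
No other feasible combination exceeds 7531.

7531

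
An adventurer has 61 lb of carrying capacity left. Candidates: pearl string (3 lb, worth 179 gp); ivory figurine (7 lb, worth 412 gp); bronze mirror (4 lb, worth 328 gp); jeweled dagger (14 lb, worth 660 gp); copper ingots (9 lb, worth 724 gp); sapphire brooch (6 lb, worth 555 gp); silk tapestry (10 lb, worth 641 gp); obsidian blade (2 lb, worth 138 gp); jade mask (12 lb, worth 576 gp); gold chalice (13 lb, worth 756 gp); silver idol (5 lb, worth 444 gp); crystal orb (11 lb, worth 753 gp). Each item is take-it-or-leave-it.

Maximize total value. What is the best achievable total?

The ratio heuristic lands on pearl string + ivory figurine + bronze mirror + copper ingots + sapphire brooch + silk tapestry + obsidian blade + silver idol + crystal orb (4174) but leaves 4 lb idle.
Replace ivory figurine and obsidian blade with gold chalice: the trade gains 206 net, giving 4380 at 61 lb.

4380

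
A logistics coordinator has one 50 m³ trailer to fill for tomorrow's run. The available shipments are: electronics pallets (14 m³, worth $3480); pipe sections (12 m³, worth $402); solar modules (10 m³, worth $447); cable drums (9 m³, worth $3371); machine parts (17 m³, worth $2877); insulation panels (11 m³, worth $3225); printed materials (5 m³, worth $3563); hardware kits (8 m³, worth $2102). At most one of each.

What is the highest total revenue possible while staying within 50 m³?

15741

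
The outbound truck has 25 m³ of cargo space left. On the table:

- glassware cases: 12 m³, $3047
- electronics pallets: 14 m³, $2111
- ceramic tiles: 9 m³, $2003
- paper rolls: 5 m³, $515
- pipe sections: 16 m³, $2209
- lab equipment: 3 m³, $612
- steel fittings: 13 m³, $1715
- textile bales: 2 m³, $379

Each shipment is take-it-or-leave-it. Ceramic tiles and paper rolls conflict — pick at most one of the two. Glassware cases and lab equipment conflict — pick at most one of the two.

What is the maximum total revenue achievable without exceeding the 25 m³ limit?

Glassware cases + ceramic tiles + textile bales uses 23 of the 25 m³ and totals 5429.
Next best is glassware cases + ceramic tiles at 5050 (21 m³) — short by 379.

5429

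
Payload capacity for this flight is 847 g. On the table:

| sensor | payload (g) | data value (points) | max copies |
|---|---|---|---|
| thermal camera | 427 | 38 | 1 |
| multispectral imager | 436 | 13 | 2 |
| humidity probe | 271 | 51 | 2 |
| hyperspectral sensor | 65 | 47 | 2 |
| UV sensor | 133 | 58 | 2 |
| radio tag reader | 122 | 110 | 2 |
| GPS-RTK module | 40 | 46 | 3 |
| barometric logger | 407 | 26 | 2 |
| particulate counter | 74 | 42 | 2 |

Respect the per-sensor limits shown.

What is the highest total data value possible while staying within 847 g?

610

Density check — GPS-RTK module 1.15, radio tag reader 0.90, hyperspectral sensor 0.72 are the best per g.
Greedy by ratio would take 2×hyperspectral sensor + UV sensor + 2×radio tag reader + 3×GPS-RTK module + 2×particulate counter: 775 g used, total 594.
The 74 g tied up in particulate counter is better spent on UV sensor — total rises to 610 (834 g).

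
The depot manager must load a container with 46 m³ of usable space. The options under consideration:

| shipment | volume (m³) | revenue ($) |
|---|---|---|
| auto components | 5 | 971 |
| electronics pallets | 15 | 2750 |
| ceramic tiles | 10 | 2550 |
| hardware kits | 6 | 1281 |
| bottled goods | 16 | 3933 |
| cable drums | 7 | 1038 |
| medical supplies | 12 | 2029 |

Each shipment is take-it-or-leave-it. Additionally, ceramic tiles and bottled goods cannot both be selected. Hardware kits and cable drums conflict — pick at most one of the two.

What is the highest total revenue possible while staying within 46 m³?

8935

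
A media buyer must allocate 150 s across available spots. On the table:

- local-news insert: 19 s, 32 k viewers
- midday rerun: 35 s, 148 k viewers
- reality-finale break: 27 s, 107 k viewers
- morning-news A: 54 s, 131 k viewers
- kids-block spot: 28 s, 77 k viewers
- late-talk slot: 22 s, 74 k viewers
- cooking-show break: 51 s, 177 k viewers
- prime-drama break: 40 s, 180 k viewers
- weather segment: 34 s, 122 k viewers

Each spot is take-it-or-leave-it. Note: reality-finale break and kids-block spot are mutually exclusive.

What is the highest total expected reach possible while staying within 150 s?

579

Ranking by ratio (expected reach/s): prime-drama break 4.50, midday rerun 4.23, reality-finale break 3.96.
Greedy by ratio would take midday rerun + reality-finale break + prime-drama break + weather segment: 136 s used, total 557.
Dropping reality-finale break and weather segment frees 61 s; slotting in late-talk slot + cooking-show break (73 s) lifts the total to 579 at 148 s.
The closest alternative, midday rerun + reality-finale break + prime-drama break + weather segment, reaches only 557.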